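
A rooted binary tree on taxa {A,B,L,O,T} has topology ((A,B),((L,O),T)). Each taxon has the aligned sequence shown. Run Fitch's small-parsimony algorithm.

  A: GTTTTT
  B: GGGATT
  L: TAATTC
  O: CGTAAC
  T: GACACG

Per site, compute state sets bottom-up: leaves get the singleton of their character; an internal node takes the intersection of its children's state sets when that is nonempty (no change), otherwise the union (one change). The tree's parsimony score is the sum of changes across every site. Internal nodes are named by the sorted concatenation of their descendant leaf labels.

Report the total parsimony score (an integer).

AB@0: {G} ∩ {G} = {G} (intersection, +0)
LO@0: {T} ∪ {C} = {C,T} (union, +1)
LOT@0: {C,T} ∪ {G} = {C,G,T} (union, +1)
ABLOT@0: {G} ∩ {C,G,T} = {G} (intersection, +0)
AB@1: {T} ∪ {G} = {G,T} (union, +1)
LO@1: {A} ∪ {G} = {A,G} (union, +1)
LOT@1: {A,G} ∩ {A} = {A} (intersection, +0)
ABLOT@1: {G,T} ∪ {A} = {A,G,T} (union, +1)
AB@2: {T} ∪ {G} = {G,T} (union, +1)
LO@2: {A} ∪ {T} = {A,T} (union, +1)
LOT@2: {A,T} ∪ {C} = {A,C,T} (union, +1)
ABLOT@2: {G,T} ∩ {A,C,T} = {T} (intersection, +0)
AB@3: {T} ∪ {A} = {A,T} (union, +1)
LO@3: {T} ∪ {A} = {A,T} (union, +1)
LOT@3: {A,T} ∩ {A} = {A} (intersection, +0)
ABLOT@3: {A,T} ∩ {A} = {A} (intersection, +0)
AB@4: {T} ∩ {T} = {T} (intersection, +0)
LO@4: {T} ∪ {A} = {A,T} (union, +1)
LOT@4: {A,T} ∪ {C} = {A,C,T} (union, +1)
ABLOT@4: {T} ∩ {A,C,T} = {T} (intersection, +0)
AB@5: {T} ∩ {T} = {T} (intersection, +0)
LO@5: {C} ∩ {C} = {C} (intersection, +0)
LOT@5: {C} ∪ {G} = {C,G} (union, +1)
ABLOT@5: {T} ∪ {C,G} = {C,G,T} (union, +1)
per-site changes: [2, 3, 3, 2, 2, 2]; total = 14

14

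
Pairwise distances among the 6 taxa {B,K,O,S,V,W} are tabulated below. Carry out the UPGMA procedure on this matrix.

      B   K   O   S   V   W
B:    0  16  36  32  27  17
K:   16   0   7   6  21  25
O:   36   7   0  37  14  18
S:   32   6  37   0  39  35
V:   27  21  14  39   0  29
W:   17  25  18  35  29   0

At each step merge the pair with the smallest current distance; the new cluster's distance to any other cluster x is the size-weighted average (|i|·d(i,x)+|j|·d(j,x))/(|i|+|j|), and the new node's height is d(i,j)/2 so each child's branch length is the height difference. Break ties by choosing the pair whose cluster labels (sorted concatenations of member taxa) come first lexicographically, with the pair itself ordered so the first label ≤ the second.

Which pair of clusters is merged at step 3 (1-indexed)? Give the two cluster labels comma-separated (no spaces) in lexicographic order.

B,W

step 1: merge (K,S) at d=6; branch lengths K→3, S→3; new cluster KS
  updated: d(B,KS)=24, d(KS,O)=22, d(KS,V)=30, d(KS,W)=30
step 2: merge (O,V) at d=14; branch lengths O→7, V→7; new cluster OV
  updated: d(B,OV)=63/2, d(KS,OV)=26, d(OV,W)=47/2
step 3: merge (B,W) at d=17; branch lengths B→17/2, W→17/2; new cluster BW
  updated: d(BW,KS)=27, d(BW,OV)=55/2
step 4: merge (KS,OV) at d=26; branch lengths KS→10, OV→6; new cluster KOSV
  updated: d(BW,KOSV)=109/4
step 5: merge (BW,KOSV) at d=109/4; branch lengths BW→41/8, KOSV→5/8; new cluster BKOSVW
final tree: ((B:17/2,W:17/2):41/8,((K:3,S:3):10,(O:7,V:7):6):5/8)
total length: 235/4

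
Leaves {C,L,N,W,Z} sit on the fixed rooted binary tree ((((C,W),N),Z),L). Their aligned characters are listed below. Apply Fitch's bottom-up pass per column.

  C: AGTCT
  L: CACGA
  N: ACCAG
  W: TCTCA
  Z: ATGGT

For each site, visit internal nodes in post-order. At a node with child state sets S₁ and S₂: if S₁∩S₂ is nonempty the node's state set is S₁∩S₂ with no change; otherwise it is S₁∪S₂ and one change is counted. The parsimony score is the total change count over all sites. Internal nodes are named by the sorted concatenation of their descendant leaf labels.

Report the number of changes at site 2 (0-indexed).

2

[col 0] CW: children C:{A}, W:{T} ∪→ {A,T}; cost 1
[col 0] CNW: children CW:{A,T}, N:{A} ∩→ {A}; cost 0
[col 0] CNWZ: children CNW:{A}, Z:{A} ∩→ {A}; cost 0
[col 0] CLNWZ: children CNWZ:{A}, L:{C} ∪→ {A,C}; cost 1
[col 1] CW: children C:{G}, W:{C} ∪→ {C,G}; cost 1
[col 1] CNW: children CW:{C,G}, N:{C} ∩→ {C}; cost 0
[col 1] CNWZ: children CNW:{C}, Z:{T} ∪→ {C,T}; cost 1
[col 1] CLNWZ: children CNWZ:{C,T}, L:{A} ∪→ {A,C,T}; cost 1
[col 2] CW: children C:{T}, W:{T} ∩→ {T}; cost 0
[col 2] CNW: children CW:{T}, N:{C} ∪→ {C,T}; cost 1
[col 2] CNWZ: children CNW:{C,T}, Z:{G} ∪→ {C,G,T}; cost 1
[col 2] CLNWZ: children CNWZ:{C,G,T}, L:{C} ∩→ {C}; cost 0
[col 3] CW: children C:{C}, W:{C} ∩→ {C}; cost 0
[col 3] CNW: children CW:{C}, N:{A} ∪→ {A,C}; cost 1
[col 3] CNWZ: children CNW:{A,C}, Z:{G} ∪→ {A,C,G}; cost 1
[col 3] CLNWZ: children CNWZ:{A,C,G}, L:{G} ∩→ {G}; cost 0
[col 4] CW: children C:{T}, W:{A} ∪→ {A,T}; cost 1
[col 4] CNW: children CW:{A,T}, N:{G} ∪→ {A,G,T}; cost 1
[col 4] CNWZ: children CNW:{A,G,T}, Z:{T} ∩→ {T}; cost 0
[col 4] CLNWZ: children CNWZ:{T}, L:{A} ∪→ {A,T}; cost 1
per-site changes: [2, 3, 2, 2, 3]; total = 12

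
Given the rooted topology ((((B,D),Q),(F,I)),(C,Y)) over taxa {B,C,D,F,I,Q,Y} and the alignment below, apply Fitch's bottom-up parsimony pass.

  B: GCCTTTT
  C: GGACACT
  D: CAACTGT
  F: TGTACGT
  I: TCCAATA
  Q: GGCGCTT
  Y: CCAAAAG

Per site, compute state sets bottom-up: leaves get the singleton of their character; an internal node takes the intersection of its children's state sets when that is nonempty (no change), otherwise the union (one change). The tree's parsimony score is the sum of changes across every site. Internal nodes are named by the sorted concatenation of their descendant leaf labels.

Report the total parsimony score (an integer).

23

site 0, node BD: B={G} ∪ D={C} → {C,G} (+1)
site 0, node BDQ: BD={C,G} ∩ Q={G} → {G} (+0)
site 0, node FI: F={T} ∩ I={T} → {T} (+0)
site 0, node BDFIQ: BDQ={G} ∪ FI={T} → {G,T} (+1)
site 0, node CY: C={G} ∪ Y={C} → {C,G} (+1)
site 0, node BCDFIQY: BDFIQ={G,T} ∩ CY={C,G} → {G} (+0)
site 1, node BD: B={C} ∪ D={A} → {A,C} (+1)
site 1, node BDQ: BD={A,C} ∪ Q={G} → {A,C,G} (+1)
site 1, node FI: F={G} ∪ I={C} → {C,G} (+1)
site 1, node BDFIQ: BDQ={A,C,G} ∩ FI={C,G} → {C,G} (+0)
site 1, node CY: C={G} ∪ Y={C} → {C,G} (+1)
site 1, node BCDFIQY: BDFIQ={C,G} ∩ CY={C,G} → {C,G} (+0)
site 2, node BD: B={C} ∪ D={A} → {A,C} (+1)
site 2, node BDQ: BD={A,C} ∩ Q={C} → {C} (+0)
site 2, node FI: F={T} ∪ I={C} → {C,T} (+1)
site 2, node BDFIQ: BDQ={C} ∩ FI={C,T} → {C} (+0)
site 2, node CY: C={A} ∩ Y={A} → {A} (+0)
site 2, node BCDFIQY: BDFIQ={C} ∪ CY={A} → {A,C} (+1)
site 3, node BD: B={T} ∪ D={C} → {C,T} (+1)
site 3, node BDQ: BD={C,T} ∪ Q={G} → {C,G,T} (+1)
site 3, node FI: F={A} ∩ I={A} → {A} (+0)
site 3, node BDFIQ: BDQ={C,G,T} ∪ FI={A} → {A,C,G,T} (+1)
site 3, node CY: C={C} ∪ Y={A} → {A,C} (+1)
site 3, node BCDFIQY: BDFIQ={A,C,G,T} ∩ CY={A,C} → {A,C} (+0)
site 4, node BD: B={T} ∩ D={T} → {T} (+0)
site 4, node BDQ: BD={T} ∪ Q={C} → {C,T} (+1)
site 4, node FI: F={C} ∪ I={A} → {A,C} (+1)
site 4, node BDFIQ: BDQ={C,T} ∩ FI={A,C} → {C} (+0)
site 4, node CY: C={A} ∩ Y={A} → {A} (+0)
site 4, node BCDFIQY: BDFIQ={C} ∪ CY={A} → {A,C} (+1)
site 5, node BD: B={T} ∪ D={G} → {G,T} (+1)
site 5, node BDQ: BD={G,T} ∩ Q={T} → {T} (+0)
site 5, node FI: F={G} ∪ I={T} → {G,T} (+1)
site 5, node BDFIQ: BDQ={T} ∩ FI={G,T} → {T} (+0)
site 5, node CY: C={C} ∪ Y={A} → {A,C} (+1)
site 5, node BCDFIQY: BDFIQ={T} ∪ CY={A,C} → {A,C,T} (+1)
site 6, node BD: B={T} ∩ D={T} → {T} (+0)
site 6, node BDQ: BD={T} ∩ Q={T} → {T} (+0)
site 6, node FI: F={T} ∪ I={A} → {A,T} (+1)
site 6, node BDFIQ: BDQ={T} ∩ FI={A,T} → {T} (+0)
site 6, node CY: C={T} ∪ Y={G} → {G,T} (+1)
site 6, node BCDFIQY: BDFIQ={T} ∩ CY={G,T} → {T} (+0)
per-site changes: [3, 4, 3, 4, 3, 4, 2]; total = 23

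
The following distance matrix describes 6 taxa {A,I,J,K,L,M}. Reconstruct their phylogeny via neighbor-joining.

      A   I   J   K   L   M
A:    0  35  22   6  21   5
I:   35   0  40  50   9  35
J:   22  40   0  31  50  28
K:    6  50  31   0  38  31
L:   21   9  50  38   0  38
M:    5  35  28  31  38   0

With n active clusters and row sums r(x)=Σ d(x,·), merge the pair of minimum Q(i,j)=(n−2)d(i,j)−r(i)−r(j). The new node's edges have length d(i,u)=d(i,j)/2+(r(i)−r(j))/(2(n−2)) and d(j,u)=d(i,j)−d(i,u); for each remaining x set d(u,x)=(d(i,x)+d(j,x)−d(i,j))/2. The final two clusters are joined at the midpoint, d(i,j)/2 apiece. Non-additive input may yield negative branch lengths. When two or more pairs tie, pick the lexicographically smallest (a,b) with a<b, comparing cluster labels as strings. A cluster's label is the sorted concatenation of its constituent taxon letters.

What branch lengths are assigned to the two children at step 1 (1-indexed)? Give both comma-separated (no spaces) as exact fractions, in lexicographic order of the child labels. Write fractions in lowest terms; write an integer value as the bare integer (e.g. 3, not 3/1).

step 1: merge (I,L) at d=9, Q=-289; branch lengths I→49/8, L→23/8; new cluster IL
  updated: d(A,IL)=47/2, d(IL,J)=81/2, d(IL,K)=79/2, d(IL,M)=32
step 2: merge (A,K) at d=6, Q=-146; branch lengths A→-11/2, K→23/2; new cluster AK
  updated: d(AK,IL)=57/2, d(AK,J)=47/2, d(AK,M)=15
step 3: merge (AK,J) at d=47/2, Q=-112; branch lengths AK→11/2, J→18; new cluster AJK
  updated: d(AJK,IL)=91/4, d(AJK,M)=39/4
step 4: merge (AJK,IL) at d=91/4, Q=-129/2; branch lengths AJK→1/4, IL→45/2; new cluster AIJKL
  updated: d(AIJKL,M)=19/2
step 5: merge (AIJKL,M) at d=19/2; branch lengths AIJKL→19/4, M→19/4; new cluster AIJKLM
final tree: ((((A:-11/2,K:23/2):11/2,J:18):1/4,(I:49/8,L:23/8):45/2):19/4,M:19/4)
total length: 283/4

49/8,23/8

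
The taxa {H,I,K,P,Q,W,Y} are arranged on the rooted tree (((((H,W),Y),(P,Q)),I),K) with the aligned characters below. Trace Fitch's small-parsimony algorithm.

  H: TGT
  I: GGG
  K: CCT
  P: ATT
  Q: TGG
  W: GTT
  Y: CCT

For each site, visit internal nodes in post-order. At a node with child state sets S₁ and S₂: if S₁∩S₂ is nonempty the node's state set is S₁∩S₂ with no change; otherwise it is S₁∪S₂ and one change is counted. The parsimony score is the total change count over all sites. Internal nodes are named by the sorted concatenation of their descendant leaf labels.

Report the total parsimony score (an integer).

11

HW@0: {T} ∪ {G} = {G,T} (union, +1)
HWY@0: {G,T} ∪ {C} = {C,G,T} (union, +1)
PQ@0: {A} ∪ {T} = {A,T} (union, +1)
HPQWY@0: {C,G,T} ∩ {A,T} = {T} (intersection, +0)
HIPQWY@0: {T} ∪ {G} = {G,T} (union, +1)
HIKPQWY@0: {G,T} ∪ {C} = {C,G,T} (union, +1)
HW@1: {G} ∪ {T} = {G,T} (union, +1)
HWY@1: {G,T} ∪ {C} = {C,G,T} (union, +1)
PQ@1: {T} ∪ {G} = {G,T} (union, +1)
HPQWY@1: {C,G,T} ∩ {G,T} = {G,T} (intersection, +0)
HIPQWY@1: {G,T} ∩ {G} = {G} (intersection, +0)
HIKPQWY@1: {G} ∪ {C} = {C,G} (union, +1)
HW@2: {T} ∩ {T} = {T} (intersection, +0)
HWY@2: {T} ∩ {T} = {T} (intersection, +0)
PQ@2: {T} ∪ {G} = {G,T} (union, +1)
HPQWY@2: {T} ∩ {G,T} = {T} (intersection, +0)
HIPQWY@2: {T} ∪ {G} = {G,T} (union, +1)
HIKPQWY@2: {G,T} ∩ {T} = {T} (intersection, +0)
per-site changes: [5, 4, 2]; total = 11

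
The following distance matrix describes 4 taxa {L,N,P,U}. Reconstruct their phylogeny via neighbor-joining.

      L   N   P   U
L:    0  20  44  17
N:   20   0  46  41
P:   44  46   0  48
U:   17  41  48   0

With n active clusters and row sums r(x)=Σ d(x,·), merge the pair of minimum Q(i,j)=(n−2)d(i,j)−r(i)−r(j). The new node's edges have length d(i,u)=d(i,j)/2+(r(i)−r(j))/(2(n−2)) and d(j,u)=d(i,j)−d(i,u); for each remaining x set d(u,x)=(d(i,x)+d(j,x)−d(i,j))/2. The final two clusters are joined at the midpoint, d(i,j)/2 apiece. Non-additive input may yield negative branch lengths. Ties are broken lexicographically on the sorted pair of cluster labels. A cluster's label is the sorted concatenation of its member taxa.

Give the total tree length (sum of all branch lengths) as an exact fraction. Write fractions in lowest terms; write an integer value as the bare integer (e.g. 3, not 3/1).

279/4

1. join L+U (d=17, Q=-153) ⇒ LU; edges |L|=9/4, |U|=59/4
  updated: d(LU,N)=22, d(LU,P)=75/2
2. join LU+N (d=22, Q=-211/2) ⇒ LNU; edges |LU|=27/4, |N|=61/4
  updated: d(LNU,P)=123/4
3. join LNU+P (d=123/4) ⇒ LNPU; edges |LNU|=123/8, |P|=123/8
final tree: (((L:9/4,U:59/4):27/4,N:61/4):123/8,P:123/8)
total length: 279/4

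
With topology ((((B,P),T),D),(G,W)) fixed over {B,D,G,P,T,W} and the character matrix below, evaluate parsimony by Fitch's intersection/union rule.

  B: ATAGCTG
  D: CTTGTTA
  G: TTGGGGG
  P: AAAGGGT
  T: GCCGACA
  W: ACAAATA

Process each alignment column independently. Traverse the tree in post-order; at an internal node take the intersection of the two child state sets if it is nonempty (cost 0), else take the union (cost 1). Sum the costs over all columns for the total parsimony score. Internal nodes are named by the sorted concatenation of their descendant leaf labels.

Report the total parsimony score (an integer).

BP@0: {A} ∩ {A} = {A} (intersection, +0)
BPT@0: {A} ∪ {G} = {A,G} (union, +1)
BDPT@0: {A,G} ∪ {C} = {A,C,G} (union, +1)
GW@0: {T} ∪ {A} = {A,T} (union, +1)
BDGPTW@0: {A,C,G} ∩ {A,T} = {A} (intersection, +0)
BP@1: {T} ∪ {A} = {A,T} (union, +1)
BPT@1: {A,T} ∪ {C} = {A,C,T} (union, +1)
BDPT@1: {A,C,T} ∩ {T} = {T} (intersection, +0)
GW@1: {T} ∪ {C} = {C,T} (union, +1)
BDGPTW@1: {T} ∩ {C,T} = {T} (intersection, +0)
BP@2: {A} ∩ {A} = {A} (intersection, +0)
BPT@2: {A} ∪ {C} = {A,C} (union, +1)
BDPT@2: {A,C} ∪ {T} = {A,C,T} (union, +1)
GW@2: {G} ∪ {A} = {A,G} (union, +1)
BDGPTW@2: {A,C,T} ∩ {A,G} = {A} (intersection, +0)
BP@3: {G} ∩ {G} = {G} (intersection, +0)
BPT@3: {G} ∩ {G} = {G} (intersection, +0)
BDPT@3: {G} ∩ {G} = {G} (intersection, +0)
GW@3: {G} ∪ {A} = {A,G} (union, +1)
BDGPTW@3: {G} ∩ {A,G} = {G} (intersection, +0)
BP@4: {C} ∪ {G} = {C,G} (union, +1)
BPT@4: {C,G} ∪ {A} = {A,C,G} (union, +1)
BDPT@4: {A,C,G} ∪ {T} = {A,C,G,T} (union, +1)
GW@4: {G} ∪ {A} = {A,G} (union, +1)
BDGPTW@4: {A,C,G,T} ∩ {A,G} = {A,G} (intersection, +0)
BP@5: {T} ∪ {G} = {G,T} (union, +1)
BPT@5: {G,T} ∪ {C} = {C,G,T} (union, +1)
BDPT@5: {C,G,T} ∩ {T} = {T} (intersection, +0)
GW@5: {G} ∪ {T} = {G,T} (union, +1)
BDGPTW@5: {T} ∩ {G,T} = {T} (intersection, +0)
BP@6: {G} ∪ {T} = {G,T} (union, +1)
BPT@6: {G,T} ∪ {A} = {A,G,T} (union, +1)
BDPT@6: {A,G,T} ∩ {A} = {A} (intersection, +0)
GW@6: {G} ∪ {A} = {A,G} (union, +1)
BDGPTW@6: {A} ∩ {A,G} = {A} (intersection, +0)
per-site changes: [3, 3, 3, 1, 4, 3, 3]; total = 20

20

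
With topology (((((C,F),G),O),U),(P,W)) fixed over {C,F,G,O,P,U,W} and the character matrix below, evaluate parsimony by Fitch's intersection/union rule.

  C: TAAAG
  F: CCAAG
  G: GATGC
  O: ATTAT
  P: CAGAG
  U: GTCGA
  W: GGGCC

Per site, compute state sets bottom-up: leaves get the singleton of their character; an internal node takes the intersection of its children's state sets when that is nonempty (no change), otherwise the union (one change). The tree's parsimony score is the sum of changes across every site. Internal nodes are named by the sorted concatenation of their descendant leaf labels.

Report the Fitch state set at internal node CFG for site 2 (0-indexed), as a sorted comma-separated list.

A,T

site 0, node CF: C={T} ∪ F={C} → {C,T} (+1)
site 0, node CFG: CF={C,T} ∪ G={G} → {C,G,T} (+1)
site 0, node CFGO: CFG={C,G,T} ∪ O={A} → {A,C,G,T} (+1)
site 0, node CFGOU: CFGO={A,C,G,T} ∩ U={G} → {G} (+0)
site 0, node PW: P={C} ∪ W={G} → {C,G} (+1)
site 0, node CFGOPUW: CFGOU={G} ∩ PW={C,G} → {G} (+0)
site 1, node CF: C={A} ∪ F={C} → {A,C} (+1)
site 1, node CFG: CF={A,C} ∩ G={A} → {A} (+0)
site 1, node CFGO: CFG={A} ∪ O={T} → {A,T} (+1)
site 1, node CFGOU: CFGO={A,T} ∩ U={T} → {T} (+0)
site 1, node PW: P={A} ∪ W={G} → {A,G} (+1)
site 1, node CFGOPUW: CFGOU={T} ∪ PW={A,G} → {A,G,T} (+1)
site 2, node CF: C={A} ∩ F={A} → {A} (+0)
site 2, node CFG: CF={A} ∪ G={T} → {A,T} (+1)
site 2, node CFGO: CFG={A,T} ∩ O={T} → {T} (+0)
site 2, node CFGOU: CFGO={T} ∪ U={C} → {C,T} (+1)
site 2, node PW: P={G} ∩ W={G} → {G} (+0)
site 2, node CFGOPUW: CFGOU={C,T} ∪ PW={G} → {C,G,T} (+1)
site 3, node CF: C={A} ∩ F={A} → {A} (+0)
site 3, node CFG: CF={A} ∪ G={G} → {A,G} (+1)
site 3, node CFGO: CFG={A,G} ∩ O={A} → {A} (+0)
site 3, node CFGOU: CFGO={A} ∪ U={G} → {A,G} (+1)
site 3, node PW: P={A} ∪ W={C} → {A,C} (+1)
site 3, node CFGOPUW: CFGOU={A,G} ∩ PW={A,C} → {A} (+0)
site 4, node CF: C={G} ∩ F={G} → {G} (+0)
site 4, node CFG: CF={G} ∪ G={C} → {C,G} (+1)
site 4, node CFGO: CFG={C,G} ∪ O={T} → {C,G,T} (+1)
site 4, node CFGOU: CFGO={C,G,T} ∪ U={A} → {A,C,G,T} (+1)
site 4, node PW: P={G} ∪ W={C} → {C,G} (+1)
site 4, node CFGOPUW: CFGOU={A,C,G,T} ∩ PW={C,G} → {C,G} (+0)
per-site changes: [4, 4, 3, 3, 4]; total = 18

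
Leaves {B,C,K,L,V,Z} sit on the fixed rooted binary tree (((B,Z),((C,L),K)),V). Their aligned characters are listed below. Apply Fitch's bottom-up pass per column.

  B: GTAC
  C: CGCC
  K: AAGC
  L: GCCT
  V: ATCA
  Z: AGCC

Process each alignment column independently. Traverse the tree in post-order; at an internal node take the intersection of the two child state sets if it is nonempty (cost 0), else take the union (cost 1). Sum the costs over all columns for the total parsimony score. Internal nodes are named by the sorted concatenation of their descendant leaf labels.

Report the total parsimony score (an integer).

[col 0] BZ: children B:{G}, Z:{A} ∪→ {A,G}; cost 1
[col 0] CL: children C:{C}, L:{G} ∪→ {C,G}; cost 1
[col 0] CKL: children CL:{C,G}, K:{A} ∪→ {A,C,G}; cost 1
[col 0] BCKLZ: children BZ:{A,G}, CKL:{A,C,G} ∩→ {A,G}; cost 0
[col 0] BCKLVZ: children BCKLZ:{A,G}, V:{A} ∩→ {A}; cost 0
[col 1] BZ: children B:{T}, Z:{G} ∪→ {G,T}; cost 1
[col 1] CL: children C:{G}, L:{C} ∪→ {C,G}; cost 1
[col 1] CKL: children CL:{C,G}, K:{A} ∪→ {A,C,G}; cost 1
[col 1] BCKLZ: children BZ:{G,T}, CKL:{A,C,G} ∩→ {G}; cost 0
[col 1] BCKLVZ: children BCKLZ:{G}, V:{T} ∪→ {G,T}; cost 1
[col 2] BZ: children B:{A}, Z:{C} ∪→ {A,C}; cost 1
[col 2] CL: children C:{C}, L:{C} ∩→ {C}; cost 0
[col 2] CKL: children CL:{C}, K:{G} ∪→ {C,G}; cost 1
[col 2] BCKLZ: children BZ:{A,C}, CKL:{C,G} ∩→ {C}; cost 0
[col 2] BCKLVZ: children BCKLZ:{C}, V:{C} ∩→ {C}; cost 0
[col 3] BZ: children B:{C}, Z:{C} ∩→ {C}; cost 0
[col 3] CL: children C:{C}, L:{T} ∪→ {C,T}; cost 1
[col 3] CKL: children CL:{C,T}, K:{C} ∩→ {C}; cost 0
[col 3] BCKLZ: children BZ:{C}, CKL:{C} ∩→ {C}; cost 0
[col 3] BCKLVZ: children BCKLZ:{C}, V:{A} ∪→ {A,C}; cost 1
per-site changes: [3, 4, 2, 2]; total = 11

11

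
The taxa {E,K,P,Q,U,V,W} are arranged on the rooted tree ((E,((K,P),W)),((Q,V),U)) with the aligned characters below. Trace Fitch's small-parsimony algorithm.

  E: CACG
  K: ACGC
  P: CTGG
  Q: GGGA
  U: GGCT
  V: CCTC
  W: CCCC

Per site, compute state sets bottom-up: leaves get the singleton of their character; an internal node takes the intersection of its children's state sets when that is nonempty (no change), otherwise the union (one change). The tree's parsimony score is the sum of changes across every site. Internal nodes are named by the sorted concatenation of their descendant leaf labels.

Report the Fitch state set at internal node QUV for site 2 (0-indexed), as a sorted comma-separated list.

[col 0] KP: children K:{A}, P:{C} ∪→ {A,C}; cost 1
[col 0] KPW: children KP:{A,C}, W:{C} ∩→ {C}; cost 0
[col 0] EKPW: children E:{C}, KPW:{C} ∩→ {C}; cost 0
[col 0] QV: children Q:{G}, V:{C} ∪→ {C,G}; cost 1
[col 0] QUV: children QV:{C,G}, U:{G} ∩→ {G}; cost 0
[col 0] EKPQUVW: children EKPW:{C}, QUV:{G} ∪→ {C,G}; cost 1
[col 1] KP: children K:{C}, P:{T} ∪→ {C,T}; cost 1
[col 1] KPW: children KP:{C,T}, W:{C} ∩→ {C}; cost 0
[col 1] EKPW: children E:{A}, KPW:{C} ∪→ {A,C}; cost 1
[col 1] QV: children Q:{G}, V:{C} ∪→ {C,G}; cost 1
[col 1] QUV: children QV:{C,G}, U:{G} ∩→ {G}; cost 0
[col 1] EKPQUVW: children EKPW:{A,C}, QUV:{G} ∪→ {A,C,G}; cost 1
[col 2] KP: children K:{G}, P:{G} ∩→ {G}; cost 0
[col 2] KPW: children KP:{G}, W:{C} ∪→ {C,G}; cost 1
[col 2] EKPW: children E:{C}, KPW:{C,G} ∩→ {C}; cost 0
[col 2] QV: children Q:{G}, V:{T} ∪→ {G,T}; cost 1
[col 2] QUV: children QV:{G,T}, U:{C} ∪→ {C,G,T}; cost 1
[col 2] EKPQUVW: children EKPW:{C}, QUV:{C,G,T} ∩→ {C}; cost 0
[col 3] KP: children K:{C}, P:{G} ∪→ {C,G}; cost 1
[col 3] KPW: children KP:{C,G}, W:{C} ∩→ {C}; cost 0
[col 3] EKPW: children E:{G}, KPW:{C} ∪→ {C,G}; cost 1
[col 3] QV: children Q:{A}, V:{C} ∪→ {A,C}; cost 1
[col 3] QUV: children QV:{A,C}, U:{T} ∪→ {A,C,T}; cost 1
[col 3] EKPQUVW: children EKPW:{C,G}, QUV:{A,C,T} ∩→ {C}; cost 0
per-site changes: [3, 4, 3, 4]; total = 14

C,G,T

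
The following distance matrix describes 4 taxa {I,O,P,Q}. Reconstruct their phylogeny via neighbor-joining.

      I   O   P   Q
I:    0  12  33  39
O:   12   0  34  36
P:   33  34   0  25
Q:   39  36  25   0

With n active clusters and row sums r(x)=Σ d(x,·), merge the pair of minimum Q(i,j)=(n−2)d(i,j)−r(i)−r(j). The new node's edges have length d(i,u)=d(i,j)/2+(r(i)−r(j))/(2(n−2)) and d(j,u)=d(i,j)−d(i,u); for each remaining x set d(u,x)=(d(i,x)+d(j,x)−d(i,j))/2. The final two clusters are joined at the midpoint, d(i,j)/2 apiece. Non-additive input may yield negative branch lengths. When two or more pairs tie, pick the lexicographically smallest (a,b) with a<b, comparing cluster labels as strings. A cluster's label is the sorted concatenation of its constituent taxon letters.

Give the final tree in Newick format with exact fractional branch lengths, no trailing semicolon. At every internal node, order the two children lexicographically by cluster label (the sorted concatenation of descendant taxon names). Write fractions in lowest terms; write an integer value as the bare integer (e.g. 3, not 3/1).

step 1: merge (I,O) at d=12, Q=-142; branch lengths I→13/2, O→11/2; new cluster IO
  updated: d(IO,P)=55/2, d(IO,Q)=63/2
step 2: merge (IO,P) at d=55/2, Q=-84; branch lengths IO→17, P→21/2; new cluster IOP
  updated: d(IOP,Q)=29/2
step 3: merge (IOP,Q) at d=29/2; branch lengths IOP→29/4, Q→29/4; new cluster IOPQ
final tree: (((I:13/2,O:11/2):17,P:21/2):29/4,Q:29/4)
total length: 54

(((I:13/2,O:11/2):17,P:21/2):29/4,Q:29/4)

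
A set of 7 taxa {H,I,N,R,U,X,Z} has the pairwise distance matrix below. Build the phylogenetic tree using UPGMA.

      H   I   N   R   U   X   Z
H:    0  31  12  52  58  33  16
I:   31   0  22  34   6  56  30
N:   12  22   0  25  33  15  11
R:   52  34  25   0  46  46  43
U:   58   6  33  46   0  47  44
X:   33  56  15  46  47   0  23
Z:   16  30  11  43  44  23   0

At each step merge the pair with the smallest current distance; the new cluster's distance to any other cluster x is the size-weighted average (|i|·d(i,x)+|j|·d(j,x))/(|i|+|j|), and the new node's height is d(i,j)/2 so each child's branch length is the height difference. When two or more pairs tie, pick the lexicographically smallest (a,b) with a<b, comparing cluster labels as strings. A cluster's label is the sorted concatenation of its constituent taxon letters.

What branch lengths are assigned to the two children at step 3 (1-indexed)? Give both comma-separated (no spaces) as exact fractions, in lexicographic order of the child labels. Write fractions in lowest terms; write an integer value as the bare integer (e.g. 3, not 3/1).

7,3/2

1. join I+U (d=6) ⇒ IU; edges |I|=3, |U|=3
  updated: d(H,IU)=89/2, d(IU,N)=55/2, d(IU,R)=40, d(IU,X)=103/2, d(IU,Z)=37
2. join N+Z (d=11) ⇒ NZ; edges |N|=11/2, |Z|=11/2
  updated: d(H,NZ)=14, d(IU,NZ)=129/4, d(NZ,R)=34, d(NZ,X)=19
3. join H+NZ (d=14) ⇒ HNZ; edges |H|=7, |NZ|=3/2
  updated: d(HNZ,IU)=109/3, d(HNZ,R)=40, d(HNZ,X)=71/3
4. join HNZ+X (d=71/3) ⇒ HNXZ; edges |HNZ|=29/6, |X|=71/6
  updated: d(HNXZ,IU)=321/8, d(HNXZ,R)=83/2
5. join IU+R (d=40) ⇒ IRU; edges |IU|=17, |R|=20
  updated: d(HNXZ,IRU)=487/12
6. join HNXZ+IRU (d=487/12) ⇒ HINRUXZ; edges |HNXZ|=203/24, |IRU|=7/24
final tree: (((H:7,(N:11/2,Z:11/2):3/2):29/6,X:71/6):203/24,((I:3,U:3):17,R:20):7/24)
total length: 1055/12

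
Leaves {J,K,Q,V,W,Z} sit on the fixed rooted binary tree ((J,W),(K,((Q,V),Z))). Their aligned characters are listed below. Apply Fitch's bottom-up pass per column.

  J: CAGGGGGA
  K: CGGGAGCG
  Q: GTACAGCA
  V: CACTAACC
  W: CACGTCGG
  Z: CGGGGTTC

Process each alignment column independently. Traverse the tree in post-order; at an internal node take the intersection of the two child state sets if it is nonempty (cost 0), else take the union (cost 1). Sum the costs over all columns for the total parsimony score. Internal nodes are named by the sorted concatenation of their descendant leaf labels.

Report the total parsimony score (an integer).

site 0, node JW: J={C} ∩ W={C} → {C} (+0)
site 0, node QV: Q={G} ∪ V={C} → {C,G} (+1)
site 0, node QVZ: QV={C,G} ∩ Z={C} → {C} (+0)
site 0, node KQVZ: K={C} ∩ QVZ={C} → {C} (+0)
site 0, node JKQVWZ: JW={C} ∩ KQVZ={C} → {C} (+0)
site 1, node JW: J={A} ∩ W={A} → {A} (+0)
site 1, node QV: Q={T} ∪ V={A} → {A,T} (+1)
site 1, node QVZ: QV={A,T} ∪ Z={G} → {A,G,T} (+1)
site 1, node KQVZ: K={G} ∩ QVZ={A,G,T} → {G} (+0)
site 1, node JKQVWZ: JW={A} ∪ KQVZ={G} → {A,G} (+1)
site 2, node JW: J={G} ∪ W={C} → {C,G} (+1)
site 2, node QV: Q={A} ∪ V={C} → {A,C} (+1)
site 2, node QVZ: QV={A,C} ∪ Z={G} → {A,C,G} (+1)
site 2, node KQVZ: K={G} ∩ QVZ={A,C,G} → {G} (+0)
site 2, node JKQVWZ: JW={C,G} ∩ KQVZ={G} → {G} (+0)
site 3, node JW: J={G} ∩ W={G} → {G} (+0)
site 3, node QV: Q={C} ∪ V={T} → {C,T} (+1)
site 3, node QVZ: QV={C,T} ∪ Z={G} → {C,G,T} (+1)
site 3, node KQVZ: K={G} ∩ QVZ={C,G,T} → {G} (+0)
site 3, node JKQVWZ: JW={G} ∩ KQVZ={G} → {G} (+0)
site 4, node JW: J={G} ∪ W={T} → {G,T} (+1)
site 4, node QV: Q={A} ∩ V={A} → {A} (+0)
site 4, node QVZ: QV={A} ∪ Z={G} → {A,G} (+1)
site 4, node KQVZ: K={A} ∩ QVZ={A,G} → {A} (+0)
site 4, node JKQVWZ: JW={G,T} ∪ KQVZ={A} → {A,G,T} (+1)
site 5, node JW: J={G} ∪ W={C} → {C,G} (+1)
site 5, node QV: Q={G} ∪ V={A} → {A,G} (+1)
site 5, node QVZ: QV={A,G} ∪ Z={T} → {A,G,T} (+1)
site 5, node KQVZ: K={G} ∩ QVZ={A,G,T} → {G} (+0)
site 5, node JKQVWZ: JW={C,G} ∩ KQVZ={G} → {G} (+0)
site 6, node JW: J={G} ∩ W={G} → {G} (+0)
site 6, node QV: Q={C} ∩ V={C} → {C} (+0)
site 6, node QVZ: QV={C} ∪ Z={T} → {C,T} (+1)
site 6, node KQVZ: K={C} ∩ QVZ={C,T} → {C} (+0)
site 6, node JKQVWZ: JW={G} ∪ KQVZ={C} → {C,G} (+1)
site 7, node JW: J={A} ∪ W={G} → {A,G} (+1)
site 7, node QV: Q={A} ∪ V={C} → {A,C} (+1)
site 7, node QVZ: QV={A,C} ∩ Z={C} → {C} (+0)
site 7, node KQVZ: K={G} ∪ QVZ={C} → {C,G} (+1)
site 7, node JKQVWZ: JW={A,G} ∩ KQVZ={C,G} → {G} (+0)
per-site changes: [1, 3, 3, 2, 3, 3, 2, 3]; total = 20

20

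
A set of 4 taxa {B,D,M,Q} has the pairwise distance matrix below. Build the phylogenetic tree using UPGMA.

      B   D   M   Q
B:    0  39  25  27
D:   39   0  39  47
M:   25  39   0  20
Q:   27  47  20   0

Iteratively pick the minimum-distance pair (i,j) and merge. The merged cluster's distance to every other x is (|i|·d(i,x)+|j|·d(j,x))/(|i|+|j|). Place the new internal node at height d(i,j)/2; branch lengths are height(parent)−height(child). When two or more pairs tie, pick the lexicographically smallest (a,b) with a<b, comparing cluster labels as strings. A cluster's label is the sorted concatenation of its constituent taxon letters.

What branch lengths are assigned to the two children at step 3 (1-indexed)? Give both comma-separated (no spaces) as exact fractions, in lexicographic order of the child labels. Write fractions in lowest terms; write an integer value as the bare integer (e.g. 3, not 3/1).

47/6,125/6

iteration 1: select M,Q (d=20); attach at lengths (10, 10); label the merged cluster MQ
  updated: d(B,MQ)=26, d(D,MQ)=43
iteration 2: select B,MQ (d=26); attach at lengths (13, 3); label the merged cluster BMQ
  updated: d(BMQ,D)=125/3
iteration 3: select BMQ,D (d=125/3); attach at lengths (47/6, 125/6); label the merged cluster BDMQ
final tree: ((B:13,(M:10,Q:10):3):47/6,D:125/6)
total length: 194/3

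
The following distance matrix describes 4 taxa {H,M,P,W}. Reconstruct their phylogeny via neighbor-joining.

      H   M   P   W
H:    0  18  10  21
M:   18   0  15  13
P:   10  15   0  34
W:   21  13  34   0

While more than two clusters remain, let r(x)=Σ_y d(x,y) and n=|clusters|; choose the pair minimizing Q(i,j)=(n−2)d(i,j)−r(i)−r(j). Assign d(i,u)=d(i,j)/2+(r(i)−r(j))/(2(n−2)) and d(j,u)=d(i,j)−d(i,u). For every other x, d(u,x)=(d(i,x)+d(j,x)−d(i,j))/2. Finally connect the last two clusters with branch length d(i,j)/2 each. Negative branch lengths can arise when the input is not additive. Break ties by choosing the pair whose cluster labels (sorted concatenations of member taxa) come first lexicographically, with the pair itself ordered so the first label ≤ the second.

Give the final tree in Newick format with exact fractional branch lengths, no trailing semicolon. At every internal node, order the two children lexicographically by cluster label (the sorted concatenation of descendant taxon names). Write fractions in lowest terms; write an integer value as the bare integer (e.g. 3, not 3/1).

1. join H+P (d=10, Q=-88) ⇒ HP; edges |H|=5/2, |P|=15/2
  updated: d(HP,M)=23/2, d(HP,W)=45/2
2. join HP+M (d=23/2, Q=-47) ⇒ HMP; edges |HP|=21/2, |M|=1
  updated: d(HMP,W)=12
3. join HMP+W (d=12) ⇒ HMPW; edges |HMP|=6, |W|=6
final tree: (((H:5/2,P:15/2):21/2,M:1):6,W:6)
total length: 67/2

(((H:5/2,P:15/2):21/2,M:1):6,W:6)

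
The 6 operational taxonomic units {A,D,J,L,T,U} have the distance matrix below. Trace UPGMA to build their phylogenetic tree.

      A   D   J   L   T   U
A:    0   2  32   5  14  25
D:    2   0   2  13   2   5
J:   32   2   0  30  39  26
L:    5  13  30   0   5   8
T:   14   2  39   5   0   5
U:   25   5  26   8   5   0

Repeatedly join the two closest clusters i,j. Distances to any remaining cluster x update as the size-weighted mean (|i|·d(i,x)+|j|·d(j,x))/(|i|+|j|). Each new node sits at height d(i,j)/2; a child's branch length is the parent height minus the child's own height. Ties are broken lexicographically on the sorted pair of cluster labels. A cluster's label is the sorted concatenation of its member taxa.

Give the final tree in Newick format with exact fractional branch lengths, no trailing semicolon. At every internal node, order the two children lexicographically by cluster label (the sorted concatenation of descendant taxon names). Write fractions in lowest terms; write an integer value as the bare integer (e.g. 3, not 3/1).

(((A:1,D:1):13/3,((L:5/2,T:5/2):3/4,U:13/4):25/12):227/30,J:129/10)

iteration 1: select A,D (d=2); attach at lengths (1, 1); label the merged cluster AD
  updated: d(AD,J)=17, d(AD,L)=9, d(AD,T)=8, d(AD,U)=15
iteration 2: select L,T (d=5); attach at lengths (5/2, 5/2); label the merged cluster LT
  updated: d(AD,LT)=17/2, d(J,LT)=69/2, d(LT,U)=13/2
iteration 3: select LT,U (d=13/2); attach at lengths (3/4, 13/4); label the merged cluster LTU
  updated: d(AD,LTU)=32/3, d(J,LTU)=95/3
iteration 4: select AD,LTU (d=32/3); attach at lengths (13/3, 25/12); label the merged cluster ADLTU
  updated: d(ADLTU,J)=129/5
iteration 5: select ADLTU,J (d=129/5); attach at lengths (227/30, 129/10); label the merged cluster ADJLTU
final tree: (((A:1,D:1):13/3,((L:5/2,T:5/2):3/4,U:13/4):25/12):227/30,J:129/10)
total length: 2273/60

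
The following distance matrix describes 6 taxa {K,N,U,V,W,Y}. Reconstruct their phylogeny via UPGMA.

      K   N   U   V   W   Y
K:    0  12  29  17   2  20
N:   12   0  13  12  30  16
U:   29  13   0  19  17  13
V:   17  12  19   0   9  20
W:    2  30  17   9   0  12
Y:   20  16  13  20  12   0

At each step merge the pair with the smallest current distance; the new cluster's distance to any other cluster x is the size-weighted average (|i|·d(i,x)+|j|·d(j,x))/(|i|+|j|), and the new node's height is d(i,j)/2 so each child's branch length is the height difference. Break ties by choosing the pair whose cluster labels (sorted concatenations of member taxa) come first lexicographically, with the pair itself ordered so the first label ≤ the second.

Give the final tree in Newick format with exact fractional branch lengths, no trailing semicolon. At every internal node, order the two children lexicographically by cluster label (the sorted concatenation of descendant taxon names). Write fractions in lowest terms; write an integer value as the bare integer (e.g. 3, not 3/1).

(((K:1,W:1):15/2,(N:6,V:6):5/2):5/8,(U:13/2,Y:13/2):21/8)

1. join K+W (d=2) ⇒ KW; edges |K|=1, |W|=1
  updated: d(KW,N)=21, d(KW,U)=23, d(KW,V)=13, d(KW,Y)=16
2. join N+V (d=12) ⇒ NV; edges |N|=6, |V|=6
  updated: d(KW,NV)=17, d(NV,U)=16, d(NV,Y)=18
3. join U+Y (d=13) ⇒ UY; edges |U|=13/2, |Y|=13/2
  updated: d(KW,UY)=39/2, d(NV,UY)=17
4. join KW+NV (d=17) ⇒ KNVW; edges |KW|=15/2, |NV|=5/2
  updated: d(KNVW,UY)=73/4
5. join KNVW+UY (d=73/4) ⇒ KNUVWY; edges |KNVW|=5/8, |UY|=21/8
final tree: (((K:1,W:1):15/2,(N:6,V:6):5/2):5/8,(U:13/2,Y:13/2):21/8)
total length: 161/4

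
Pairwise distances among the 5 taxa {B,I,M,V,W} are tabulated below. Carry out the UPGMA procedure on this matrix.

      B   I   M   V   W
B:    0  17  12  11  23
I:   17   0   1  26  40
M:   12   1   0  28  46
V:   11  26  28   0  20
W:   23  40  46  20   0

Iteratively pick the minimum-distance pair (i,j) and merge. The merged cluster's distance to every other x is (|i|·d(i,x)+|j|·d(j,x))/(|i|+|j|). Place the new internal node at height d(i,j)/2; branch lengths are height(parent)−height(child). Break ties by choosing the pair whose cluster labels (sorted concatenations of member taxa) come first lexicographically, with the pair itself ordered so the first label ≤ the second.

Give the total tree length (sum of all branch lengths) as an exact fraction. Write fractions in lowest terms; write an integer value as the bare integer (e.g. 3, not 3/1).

389/8

iteration 1: select I,M (d=1); attach at lengths (1/2, 1/2); label the merged cluster IM
  updated: d(B,IM)=29/2, d(IM,V)=27, d(IM,W)=43
iteration 2: select B,V (d=11); attach at lengths (11/2, 11/2); label the merged cluster BV
  updated: d(BV,IM)=83/4, d(BV,W)=43/2
iteration 3: select BV,IM (d=83/4); attach at lengths (39/8, 79/8); label the merged cluster BIMV
  updated: d(BIMV,W)=129/4
iteration 4: select BIMV,W (d=129/4); attach at lengths (23/4, 129/8); label the merged cluster BIMVW
final tree: (((B:11/2,V:11/2):39/8,(I:1/2,M:1/2):79/8):23/4,W:129/8)
total length: 389/8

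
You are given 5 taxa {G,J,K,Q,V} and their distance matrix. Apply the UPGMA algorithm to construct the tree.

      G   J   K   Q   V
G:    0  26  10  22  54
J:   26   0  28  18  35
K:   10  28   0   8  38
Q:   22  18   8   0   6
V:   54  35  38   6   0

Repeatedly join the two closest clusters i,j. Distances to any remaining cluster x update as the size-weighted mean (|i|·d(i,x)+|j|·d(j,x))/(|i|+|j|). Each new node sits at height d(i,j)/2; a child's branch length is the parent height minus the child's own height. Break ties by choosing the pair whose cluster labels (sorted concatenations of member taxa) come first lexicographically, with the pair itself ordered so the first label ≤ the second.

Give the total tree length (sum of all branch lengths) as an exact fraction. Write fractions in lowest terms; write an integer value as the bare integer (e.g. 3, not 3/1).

607/12

1. join Q+V (d=6) ⇒ QV; edges |Q|=3, |V|=3
  updated: d(G,QV)=38, d(J,QV)=53/2, d(K,QV)=23
2. join G+K (d=10) ⇒ GK; edges |G|=5, |K|=5
  updated: d(GK,J)=27, d(GK,QV)=61/2
3. join J+QV (d=53/2) ⇒ JQV; edges |J|=53/4, |QV|=41/4
  updated: d(GK,JQV)=88/3
4. join GK+JQV (d=88/3) ⇒ GJKQV; edges |GK|=29/3, |JQV|=17/12
final tree: ((G:5,K:5):29/3,(J:53/4,(Q:3,V:3):41/4):17/12)
total length: 607/12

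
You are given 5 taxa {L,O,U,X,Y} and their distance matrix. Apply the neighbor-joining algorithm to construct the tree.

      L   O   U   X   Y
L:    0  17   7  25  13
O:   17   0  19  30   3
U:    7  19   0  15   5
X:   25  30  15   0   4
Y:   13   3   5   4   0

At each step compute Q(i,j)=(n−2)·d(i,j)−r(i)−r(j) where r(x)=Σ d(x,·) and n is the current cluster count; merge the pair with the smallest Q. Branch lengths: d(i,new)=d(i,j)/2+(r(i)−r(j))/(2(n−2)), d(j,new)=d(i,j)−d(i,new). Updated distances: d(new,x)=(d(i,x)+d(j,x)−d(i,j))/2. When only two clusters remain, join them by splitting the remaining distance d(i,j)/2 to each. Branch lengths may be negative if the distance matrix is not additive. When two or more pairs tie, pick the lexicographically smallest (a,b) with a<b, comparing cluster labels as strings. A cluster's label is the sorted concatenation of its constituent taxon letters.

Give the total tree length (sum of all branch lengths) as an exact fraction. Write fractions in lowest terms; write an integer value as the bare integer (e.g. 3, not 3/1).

30

iteration 1: select L,U (d=7, Q=-87); attach at lengths (37/6, 5/6); label the merged cluster LU
  updated: d(LU,O)=29/2, d(LU,X)=33/2, d(LU,Y)=11/2
iteration 2: select LU,O (d=29/2, Q=-55); attach at lengths (9/2, 10); label the merged cluster LOU
  updated: d(LOU,X)=16, d(LOU,Y)=-3
iteration 3: select LOU,X (d=16, Q=-17); attach at lengths (9/2, 23/2); label the merged cluster LOUX
  updated: d(LOUX,Y)=-15/2
iteration 4: select LOUX,Y (d=-15/2); attach at lengths (-15/4, -15/4); label the merged cluster LOUXY
final tree: ((((L:37/6,U:5/6):9/2,O:10):9/2,X:23/2):-15/4,Y:-15/4)
total length: 30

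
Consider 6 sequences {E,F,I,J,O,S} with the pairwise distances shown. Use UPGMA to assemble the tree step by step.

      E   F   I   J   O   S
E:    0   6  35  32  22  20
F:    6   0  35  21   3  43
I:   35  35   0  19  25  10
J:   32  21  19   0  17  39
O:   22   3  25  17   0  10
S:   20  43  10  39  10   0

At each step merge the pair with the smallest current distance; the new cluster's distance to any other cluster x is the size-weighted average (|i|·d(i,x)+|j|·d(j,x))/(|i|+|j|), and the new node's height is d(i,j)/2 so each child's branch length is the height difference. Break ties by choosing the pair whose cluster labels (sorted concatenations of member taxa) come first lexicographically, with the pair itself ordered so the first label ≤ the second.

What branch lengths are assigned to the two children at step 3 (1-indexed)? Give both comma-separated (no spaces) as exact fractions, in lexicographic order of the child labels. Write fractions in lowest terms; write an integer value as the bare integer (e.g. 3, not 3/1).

step 1: merge (F,O) at d=3; branch lengths F→3/2, O→3/2; new cluster FO
  updated: d(E,FO)=14, d(FO,I)=30, d(FO,J)=19, d(FO,S)=53/2
step 2: merge (I,S) at d=10; branch lengths I→5, S→5; new cluster IS
  updated: d(E,IS)=55/2, d(FO,IS)=113/4, d(IS,J)=29
step 3: merge (E,FO) at d=14; branch lengths E→7, FO→11/2; new cluster EFO
  updated: d(EFO,IS)=28, d(EFO,J)=70/3
step 4: merge (EFO,J) at d=70/3; branch lengths EFO→14/3, J→35/3; new cluster EFJO
  updated: d(EFJO,IS)=113/4
step 5: merge (EFJO,IS) at d=113/4; branch lengths EFJO→59/24, IS→73/8; new cluster EFIJOS
final tree: (((E:7,(F:3/2,O:3/2):11/2):14/3,J:35/3):59/24,(I:5,S:5):73/8)
total length: 641/12

7,11/2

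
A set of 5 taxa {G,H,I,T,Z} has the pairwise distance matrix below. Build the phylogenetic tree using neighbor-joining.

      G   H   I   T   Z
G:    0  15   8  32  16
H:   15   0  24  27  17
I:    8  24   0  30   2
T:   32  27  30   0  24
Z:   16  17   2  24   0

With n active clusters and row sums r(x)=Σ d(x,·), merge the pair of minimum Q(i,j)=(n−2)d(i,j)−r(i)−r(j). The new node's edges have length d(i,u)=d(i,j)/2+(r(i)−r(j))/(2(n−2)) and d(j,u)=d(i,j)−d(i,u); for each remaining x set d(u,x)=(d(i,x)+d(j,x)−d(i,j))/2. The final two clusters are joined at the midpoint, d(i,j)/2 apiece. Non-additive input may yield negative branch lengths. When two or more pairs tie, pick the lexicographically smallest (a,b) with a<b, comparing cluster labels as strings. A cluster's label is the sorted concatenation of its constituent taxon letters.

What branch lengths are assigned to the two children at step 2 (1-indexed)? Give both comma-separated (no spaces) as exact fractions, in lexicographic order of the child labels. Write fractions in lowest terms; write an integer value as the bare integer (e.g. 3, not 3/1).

step 1: merge (I,Z) at d=2, Q=-117; branch lengths I→11/6, Z→1/6; new cluster IZ
  updated: d(G,IZ)=11, d(H,IZ)=39/2, d(IZ,T)=26
step 2: merge (G,IZ) at d=11, Q=-185/2; branch lengths G→47/8, IZ→41/8; new cluster GIZ
  updated: d(GIZ,H)=47/4, d(GIZ,T)=47/2
step 3: merge (GIZ,H) at d=47/4, Q=-249/4; branch lengths GIZ→33/8, H→61/8; new cluster GHIZ
  updated: d(GHIZ,T)=155/8
step 4: merge (GHIZ,T) at d=155/8; branch lengths GHIZ→155/16, T→155/16; new cluster GHITZ
final tree: (((G:47/8,(I:11/6,Z:1/6):41/8):33/8,H:61/8):155/16,T:155/16)
total length: 353/8

47/8,41/8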